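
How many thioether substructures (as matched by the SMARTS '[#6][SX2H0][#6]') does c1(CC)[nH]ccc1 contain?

[#6][SX2H0][#6] is the SMARTS for a thioether: an aliphatic sulfur bridging two carbons with no H on the sulfur.
No fragment in the molecule satisfies every constraint, giving 0 matches.

0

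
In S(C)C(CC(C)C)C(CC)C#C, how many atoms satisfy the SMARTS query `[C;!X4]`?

2

The query [C;!X4] means: aliphatic carbon that does not have four total connections.
Check the 12 heavy atoms by environment: 9× C (X4) → no; 2× C (X2) → match; 1× S (X2) → no.
That gives 2 matching atoms.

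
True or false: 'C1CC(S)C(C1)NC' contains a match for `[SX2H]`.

True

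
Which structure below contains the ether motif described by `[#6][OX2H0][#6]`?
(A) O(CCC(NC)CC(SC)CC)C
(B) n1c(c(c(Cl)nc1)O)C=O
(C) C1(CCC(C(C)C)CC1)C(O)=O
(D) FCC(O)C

A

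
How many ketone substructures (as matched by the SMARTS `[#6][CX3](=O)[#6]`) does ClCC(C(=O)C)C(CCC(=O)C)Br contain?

[#6][CX3](=O)[#6] is the SMARTS for a ketone: a carbonyl carbon (no H) flanked by two carbons.
The molecule carries 2 separate instances of an acetyl/ketone group (-C(=O)CH3) meeting every constraint; each maps to a distinct set of atoms, giving 2 matches.

2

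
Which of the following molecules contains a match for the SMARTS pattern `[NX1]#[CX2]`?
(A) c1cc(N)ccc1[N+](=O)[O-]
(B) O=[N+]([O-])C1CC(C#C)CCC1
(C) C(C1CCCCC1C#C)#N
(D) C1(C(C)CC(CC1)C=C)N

C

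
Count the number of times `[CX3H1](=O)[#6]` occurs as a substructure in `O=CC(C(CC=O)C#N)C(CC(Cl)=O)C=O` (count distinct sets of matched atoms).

3

[CX3H1](=O)[#6] is the SMARTS for an aldehyde: an sp2 carbon with one H, double-bonded to O and single-bonded to carbon.
The molecule carries 3 separate instances of an aldehyde (-CHO) meeting every constraint; each maps to a distinct set of atoms, giving 3 matches.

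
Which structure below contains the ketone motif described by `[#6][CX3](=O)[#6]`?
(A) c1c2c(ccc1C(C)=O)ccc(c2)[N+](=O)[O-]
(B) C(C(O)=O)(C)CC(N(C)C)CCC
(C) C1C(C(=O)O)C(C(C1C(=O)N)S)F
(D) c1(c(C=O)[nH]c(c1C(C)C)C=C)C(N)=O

A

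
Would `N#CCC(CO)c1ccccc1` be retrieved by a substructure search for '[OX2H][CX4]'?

The pattern [OX2H][CX4] describes a hydroxyl oxygen bound to an sp3 (X4) carbon — an aliphatic alcohol.
The molecule carries a hydroxyl group (-OH), whose atoms satisfy every constraint of the query, so the pattern matches.

Yes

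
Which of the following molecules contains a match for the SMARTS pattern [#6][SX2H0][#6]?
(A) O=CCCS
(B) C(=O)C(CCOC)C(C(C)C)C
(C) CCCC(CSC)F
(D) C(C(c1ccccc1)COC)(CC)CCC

C

[#6][SX2H0][#6] describes an aliphatic sulfur bridging two carbons with no H on the sulfur (a thioether).
(A) has a thiol (-SH) but the sulfur has H1, not H0 bridging two carbons.
(B) has a methoxy ether (-OCH3) but the bridging atom is O, not S.
(C) contains a methylthio ether (-SCH3), which satisfies every atom and bond constraint.
(D) has a methoxy ether (-OCH3) but the bridging atom is O, not S.
So the answer is (C).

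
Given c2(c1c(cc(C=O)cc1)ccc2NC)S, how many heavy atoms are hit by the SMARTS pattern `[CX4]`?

The query [CX4] means: C with X4: aliphatic carbon with exactly 4 total connections (bonds + H).
Check the 15 heavy atoms by environment: 10× c (aromatic, X3) → no; 1× C (X3) → no; 1× O (X1) → no; 1× N (X3) → no; 1× C (X4) → match; 1× S (X2) → no.
That gives 1 matching atom.

1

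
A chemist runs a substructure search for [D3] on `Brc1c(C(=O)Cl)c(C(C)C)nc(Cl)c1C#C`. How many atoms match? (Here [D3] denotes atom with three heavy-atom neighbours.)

7

Check the 16 heavy atoms by environment: 1× n (aromatic, D2) → no; 5× c (aromatic, D3) → match; 2× C (D3) → match; 1× O (D1) → no; 2× Cl (D1) → no; 3× C (D1) → no; 1× Br (D1) → no; 1× C (D2) → no.
Summing the matching environments: 5 + 2 = 7 matching atoms.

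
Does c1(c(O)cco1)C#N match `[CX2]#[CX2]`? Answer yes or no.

No

The pattern [CX2]#[CX2] describes a carbon-carbon triple bond — an alkyne.
The closest candidate here is a nitrile (-C#N), but the triple bond is C#N, not C#C. No other fragment satisfies the full query, so there is no match.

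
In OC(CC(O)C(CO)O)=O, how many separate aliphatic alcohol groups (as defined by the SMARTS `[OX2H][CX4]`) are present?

3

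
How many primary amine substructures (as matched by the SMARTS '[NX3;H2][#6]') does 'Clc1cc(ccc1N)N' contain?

2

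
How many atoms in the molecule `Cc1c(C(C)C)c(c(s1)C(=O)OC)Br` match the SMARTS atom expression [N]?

0

Check the 14 heavy atoms by environment: 1× s (aromatic) → no; 4× c (aromatic) → no; 6× C → no; 1× Br → no; 2× O → no.
No environment satisfies the query, so 0 matching atoms.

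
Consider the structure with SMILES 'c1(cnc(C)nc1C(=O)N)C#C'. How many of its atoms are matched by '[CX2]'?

2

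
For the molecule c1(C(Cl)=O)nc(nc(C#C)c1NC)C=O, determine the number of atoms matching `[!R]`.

9

The query [!R] means: !R matches any atom not in a ring.
Check the 15 heavy atoms by environment: 2× n (aromatic, in 6-ring) → no; 4× c (aromatic, in 6-ring) → no; 1× N (acyclic) → match; 5× C (acyclic) → match; 2× O (acyclic) → match; 1× Cl (acyclic) → match.
Summing the matching environments: 1 + 5 + 2 + 1 = 9 matching atoms.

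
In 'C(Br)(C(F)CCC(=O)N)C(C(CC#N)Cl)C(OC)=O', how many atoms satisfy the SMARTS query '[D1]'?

8

The query [D1] means: atom with exactly one heavy-atom neighbour (degree 1).
Check the 19 heavy atoms by environment: 4× C (D2) → no; 6× C (D3) → no; 1× F (D1) → match; 2× O (D1) → match; 1× O (D2) → no; 1× C (D1) → match; 1× Cl (D1) → match; 2× N (D1) → match; 1× Br (D1) → match.
Summing the matching environments: 1 + 2 + 1 + 1 + 2 + 1 = 8 matching atoms.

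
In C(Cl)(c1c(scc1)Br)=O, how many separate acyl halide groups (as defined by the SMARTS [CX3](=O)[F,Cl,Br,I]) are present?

1

[CX3](=O)[F,Cl,Br,I] is the SMARTS for an acyl halide: a carbonyl carbon bonded to a halogen.
Exactly one fragment in the molecule meets all constraints, giving 1 match.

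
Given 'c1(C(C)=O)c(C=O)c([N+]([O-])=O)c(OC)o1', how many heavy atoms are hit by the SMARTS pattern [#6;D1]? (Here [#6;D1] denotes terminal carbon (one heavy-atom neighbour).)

2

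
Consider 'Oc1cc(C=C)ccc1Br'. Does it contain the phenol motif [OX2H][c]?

Yes

The pattern [OX2H][c] describes a hydroxyl oxygen attached to an aromatic carbon — a phenol.
The molecule carries a hydroxyl group (-OH), whose atoms satisfy every constraint of the query, so the pattern matches.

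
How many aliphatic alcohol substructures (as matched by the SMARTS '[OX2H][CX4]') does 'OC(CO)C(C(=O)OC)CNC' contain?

2

[OX2H][CX4] is the SMARTS for an aliphatic alcohol: a hydroxyl oxygen bound to an sp3 (X4) carbon.
The molecule carries 2 separate instances of a hydroxyl group (-OH) meeting every constraint; each maps to a distinct set of atoms, giving 2 matches.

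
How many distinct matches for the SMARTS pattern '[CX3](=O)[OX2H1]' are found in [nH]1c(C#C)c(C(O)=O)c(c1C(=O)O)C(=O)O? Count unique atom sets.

3

[CX3](=O)[OX2H1] is the SMARTS for a carboxylic acid: an sp2 carbon double-bonded to O and single-bonded to an -OH oxygen.
The molecule carries 3 separate instances of a carboxylic acid group (-C(=O)OH) meeting every constraint; each maps to a distinct set of atoms, giving 3 matches.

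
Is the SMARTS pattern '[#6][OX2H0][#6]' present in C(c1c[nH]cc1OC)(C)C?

Yes

The pattern [#6][OX2H0][#6] describes an aliphatic oxygen bridging two carbons with no H on the oxygen — an ether.
The molecule carries a methoxy ether (-OCH3), whose atoms satisfy every constraint of the query, so the pattern matches.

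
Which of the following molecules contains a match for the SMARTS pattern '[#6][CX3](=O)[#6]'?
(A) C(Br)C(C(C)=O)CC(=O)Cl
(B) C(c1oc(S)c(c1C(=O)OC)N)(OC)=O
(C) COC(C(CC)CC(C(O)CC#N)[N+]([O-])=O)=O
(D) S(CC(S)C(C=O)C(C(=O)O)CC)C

[#6][CX3](=O)[#6] describes a carbonyl carbon (no H) flanked by two carbons (a ketone).
(A) contains an acetyl/ketone group (-C(=O)CH3), which satisfies every atom and bond constraint.
(B) has a methyl-ester group (-C(=O)OCH3) but one neighbour of the carbonyl carbon is O, not C.
(C) has a methyl-ester group (-C(=O)OCH3) but one neighbour of the carbonyl carbon is O, not C.
(D) has a carboxylic acid group (-C(=O)OH) but one neighbour of the carbonyl carbon is O, not C.
So the answer is (A).

A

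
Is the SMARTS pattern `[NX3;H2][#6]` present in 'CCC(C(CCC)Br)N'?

Yes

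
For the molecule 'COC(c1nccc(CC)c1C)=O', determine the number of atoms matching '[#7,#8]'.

The query [#7,#8] means: nitrogen or oxygen (comma = OR).
Check the 13 heavy atoms by environment: 1× n (aromatic) → match; 5× c (aromatic) → no; 5× C → no; 2× O → match.
Summing the matching environments: 1 + 2 = 3 matching atoms.

3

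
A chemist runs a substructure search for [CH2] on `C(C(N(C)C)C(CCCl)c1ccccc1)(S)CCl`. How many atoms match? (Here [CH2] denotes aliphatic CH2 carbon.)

The query [CH2] means: aliphatic carbon with exactly two hydrogens.
Check the 18 heavy atoms by environment: 3× C (H2) → match; 3× C (H1) → no; 2× Cl (H0) → no; 1× N (H0) → no; 2× C (H3) → no; 1× S (H1) → no; 1× c (aromatic, H0) → no; 5× c (aromatic, H1) → no.
That gives 3 matching atoms.

3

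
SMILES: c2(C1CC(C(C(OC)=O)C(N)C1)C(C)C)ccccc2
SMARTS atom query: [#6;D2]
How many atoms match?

7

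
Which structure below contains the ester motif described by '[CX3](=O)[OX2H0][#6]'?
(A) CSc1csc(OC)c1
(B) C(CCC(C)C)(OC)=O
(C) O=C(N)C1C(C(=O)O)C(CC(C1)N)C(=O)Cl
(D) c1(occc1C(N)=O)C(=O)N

B

[CX3](=O)[OX2H0][#6] describes a carbonyl carbon bonded to an oxygen that is itself bonded to carbon (no H on that O) (an ester).
(A) has a methoxy ether (-OCH3) but the ether oxygen is not adjacent to a C=O carbon.
(B) contains a methyl-ester group (-C(=O)OCH3), which satisfies every atom and bond constraint.
(C) has a carboxylic acid group (-C(=O)OH) but the singly-bonded O carries H (OX2H1, not H0).
(D) has a primary amide (-C(=O)NH2) but the carbonyl is bonded to N, not to an O-C linkage.
So the answer is (B).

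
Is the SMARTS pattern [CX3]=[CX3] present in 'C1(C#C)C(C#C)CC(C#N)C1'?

The pattern [CX3]=[CX3] describes a non-aromatic C=C double bond between two sp2 carbons — an alkene.
The closest candidate here is an ethynyl group (-C#CH), but the C-C bond is a triple bond, not a double bond. No other fragment satisfies the full query, so there is no match.

No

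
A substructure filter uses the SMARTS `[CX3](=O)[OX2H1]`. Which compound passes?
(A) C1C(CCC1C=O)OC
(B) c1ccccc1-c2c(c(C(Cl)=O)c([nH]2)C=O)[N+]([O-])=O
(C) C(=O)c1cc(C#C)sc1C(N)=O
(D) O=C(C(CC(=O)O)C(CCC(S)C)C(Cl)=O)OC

[CX3](=O)[OX2H1] describes an sp2 carbon double-bonded to O and single-bonded to an -OH oxygen (a carboxylic acid).
(A) has an aldehyde (-CHO) but there is no singly-bonded oxygen on the carbonyl carbon.
(B) has an acyl chloride (-C(=O)Cl) but the carbonyl is bonded to Cl, not to an -OH oxygen.
(C) has a primary amide (-C(=O)NH2) but the carbonyl is bonded to N, not to an -OH oxygen.
(D) contains a carboxylic acid group (-C(=O)OH), which satisfies every atom and bond constraint.
So the answer is (D).

D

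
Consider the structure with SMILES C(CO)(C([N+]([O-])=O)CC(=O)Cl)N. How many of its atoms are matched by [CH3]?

The query [CH3] means: aliphatic carbon with exactly three hydrogens.
Check the 12 heavy atoms by environment: 2× C (H2) → no; 2× C (H1) → no; 1× C (H0) → no; 2× O (H0) → no; 1× Cl (H0) → no; 1× N (charge +1, H0) → no; 1× O (charge -1, H0) → no; 1× N (H2) → no; 1× O (H1) → no.
No environment satisfies the query, so 0 matching atoms.

0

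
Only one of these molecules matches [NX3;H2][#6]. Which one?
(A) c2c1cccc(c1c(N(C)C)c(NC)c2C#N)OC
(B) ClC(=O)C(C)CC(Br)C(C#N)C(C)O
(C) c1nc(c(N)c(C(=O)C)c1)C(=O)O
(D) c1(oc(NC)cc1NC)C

[NX3;H2][#6] describes a trivalent nitrogen with two H attached to carbon (a primary amine).
(A) has a dimethylamino group (-N(CH3)2) but the nitrogen has H0, not H2.
(B) has a nitrile (-C#N) but the nitrogen is NX1 (triple-bonded), not NX3 with two H.
(C) contains a primary amino group (-NH2), which satisfies every atom and bond constraint.
(D) has an N-methylamino group (-NHCH3) but the nitrogen bears two carbons and only one H (H1), not H2.
So the answer is (C).

C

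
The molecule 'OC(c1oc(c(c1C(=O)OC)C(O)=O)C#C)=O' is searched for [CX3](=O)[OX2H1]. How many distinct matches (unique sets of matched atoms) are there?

2

[CX3](=O)[OX2H1] is the SMARTS for a carboxylic acid: an sp2 carbon double-bonded to O and single-bonded to an -OH oxygen.
The molecule carries 2 separate instances of a carboxylic acid group (-C(=O)OH) meeting every constraint; each maps to a distinct set of atoms, giving 2 matches.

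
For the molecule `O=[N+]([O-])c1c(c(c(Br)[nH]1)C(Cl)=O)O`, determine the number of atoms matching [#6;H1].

0

Check the 13 heavy atoms by environment: 1× n (aromatic, H1) → no; 4× c (aromatic, H0) → no; 1× Br (H0) → no; 1× N (charge +1, H0) → no; 1× O (charge -1, H0) → no; 2× O (H0) → no; 1× C (H0) → no; 1× Cl (H0) → no; 1× O (H1) → no.
No environment satisfies the query, so 0 matching atoms.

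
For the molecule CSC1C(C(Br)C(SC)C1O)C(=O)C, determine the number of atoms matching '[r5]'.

Check the 14 heavy atoms by environment: 5× C (in 5-ring) → match; 1× Br (acyclic) → no; 2× S (acyclic) → no; 4× C (acyclic) → no; 2× O (acyclic) → no.
That gives 5 matching atoms.

5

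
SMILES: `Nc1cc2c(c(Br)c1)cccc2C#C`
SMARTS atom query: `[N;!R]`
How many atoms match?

1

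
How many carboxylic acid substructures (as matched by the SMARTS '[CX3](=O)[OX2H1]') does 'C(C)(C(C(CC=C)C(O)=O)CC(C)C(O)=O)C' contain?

[CX3](=O)[OX2H1] is the SMARTS for a carboxylic acid: an sp2 carbon double-bonded to O and single-bonded to an -OH oxygen.
The molecule carries 2 separate instances of a carboxylic acid group (-C(=O)OH) meeting every constraint; each maps to a distinct set of atoms, giving 2 matches.

2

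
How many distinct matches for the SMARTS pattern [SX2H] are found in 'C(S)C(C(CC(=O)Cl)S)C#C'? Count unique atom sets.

[SX2H] is the SMARTS for a thiol: an aliphatic sulfur with two connections, one being H.
The molecule carries 2 separate instances of a thiol (-SH) meeting every constraint; each maps to a distinct set of atoms, giving 2 matches.

2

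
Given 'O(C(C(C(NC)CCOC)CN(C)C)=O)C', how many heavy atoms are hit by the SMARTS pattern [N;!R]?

Check the 16 heavy atoms by environment: 11× C (acyclic) → no; 3× O (acyclic) → no; 2× N (acyclic) → match.
That gives 2 matching atoms.

2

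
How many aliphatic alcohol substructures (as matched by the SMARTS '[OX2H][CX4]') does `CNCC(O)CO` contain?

2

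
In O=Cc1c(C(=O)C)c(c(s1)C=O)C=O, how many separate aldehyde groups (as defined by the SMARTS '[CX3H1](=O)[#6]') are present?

[CX3H1](=O)[#6] is the SMARTS for an aldehyde: an sp2 carbon with one H, double-bonded to O and single-bonded to carbon.
The molecule carries 3 separate instances of an aldehyde (-CHO) meeting every constraint; each maps to a distinct set of atoms, giving 3 matches.

3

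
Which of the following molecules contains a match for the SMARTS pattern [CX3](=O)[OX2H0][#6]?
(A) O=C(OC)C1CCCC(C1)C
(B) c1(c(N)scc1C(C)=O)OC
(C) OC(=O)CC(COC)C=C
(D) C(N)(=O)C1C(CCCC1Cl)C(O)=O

A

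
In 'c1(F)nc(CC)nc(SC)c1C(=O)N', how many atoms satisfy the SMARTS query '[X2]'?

3

The query [X2] means: any atom with exactly two total connections (bonds + H).
Check the 14 heavy atoms by environment: 2× n (aromatic, X2) → match; 4× c (aromatic, X3) → no; 3× C (X4) → no; 1× S (X2) → match; 1× C (X3) → no; 1× O (X1) → no; 1× N (X3) → no; 1× F (X1) → no.
Summing the matching environments: 2 + 1 = 3 matching atoms.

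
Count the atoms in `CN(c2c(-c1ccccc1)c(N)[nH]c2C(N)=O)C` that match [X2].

The query [X2] means: any atom with exactly two total connections (bonds + H).
Check the 18 heavy atoms by environment: 1× n (aromatic, X3) → no; 10× c (aromatic, X3) → no; 3× N (X3) → no; 2× C (X4) → no; 1× C (X3) → no; 1× O (X1) → no.
No environment satisfies the query, so 0 matching atoms.

0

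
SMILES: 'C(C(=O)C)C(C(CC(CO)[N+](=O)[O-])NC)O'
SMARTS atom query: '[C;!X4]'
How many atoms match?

1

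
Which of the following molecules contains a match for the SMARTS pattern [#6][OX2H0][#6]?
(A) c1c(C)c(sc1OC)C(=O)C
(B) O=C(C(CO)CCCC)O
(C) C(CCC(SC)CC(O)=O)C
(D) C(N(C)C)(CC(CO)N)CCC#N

[#6][OX2H0][#6] describes an aliphatic oxygen bridging two carbons with no H on the oxygen (an ether).
(A) contains a methoxy ether (-OCH3), which satisfies every atom and bond constraint.
(B) has a carboxylic acid group (-C(=O)OH) but the -OH oxygen has H1; the =O is OX1, not OX2.
(C) has a carboxylic acid group (-C(=O)OH) but the -OH oxygen has H1; the =O is OX1, not OX2.
(D) has a hydroxyl group (-OH) but the oxygen has H1, not H0 bridging two carbons.
So the answer is (A).

A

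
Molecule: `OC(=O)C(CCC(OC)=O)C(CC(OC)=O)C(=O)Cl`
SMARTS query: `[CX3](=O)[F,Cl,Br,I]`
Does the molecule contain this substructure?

Yes

The pattern [CX3](=O)[F,Cl,Br,I] describes a carbonyl carbon bonded to a halogen — an acyl halide.
The molecule carries an acyl chloride (-C(=O)Cl), whose atoms satisfy every constraint of the query, so the pattern matches.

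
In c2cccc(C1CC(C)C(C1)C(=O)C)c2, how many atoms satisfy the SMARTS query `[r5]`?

5

Check the 15 heavy atoms by environment: 5× C (in 5-ring) → match; 3× C (acyclic) → no; 1× O (acyclic) → no; 6× c (aromatic, in 6-ring) → no.
That gives 5 matching atoms.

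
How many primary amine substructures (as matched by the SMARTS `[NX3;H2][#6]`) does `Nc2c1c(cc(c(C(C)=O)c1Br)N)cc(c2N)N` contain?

4

[NX3;H2][#6] is the SMARTS for a primary amine: a trivalent nitrogen with two H attached to carbon.
The molecule carries 4 separate instances of a primary amino group (-NH2) meeting every constraint; each maps to a distinct set of atoms, giving 4 matches.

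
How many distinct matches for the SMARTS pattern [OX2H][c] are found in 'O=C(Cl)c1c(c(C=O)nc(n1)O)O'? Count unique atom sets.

[OX2H][c] is the SMARTS for a phenol: a hydroxyl oxygen attached to an aromatic carbon.
The molecule carries 2 separate instances of a hydroxyl group (-OH) meeting every constraint; each maps to a distinct set of atoms, giving 2 matches.

2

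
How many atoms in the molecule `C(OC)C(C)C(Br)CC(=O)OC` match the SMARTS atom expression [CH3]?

Check the 12 heavy atoms by environment: 2× C (H2) → no; 2× C (H1) → no; 3× C (H3) → match; 1× Br (H0) → no; 3× O (H0) → no; 1× C (H0) → no.
That gives 3 matching atoms.

3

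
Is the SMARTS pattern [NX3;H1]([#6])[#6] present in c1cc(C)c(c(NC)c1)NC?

The pattern [NX3;H1]([#6])[#6] describes a trivalent nitrogen with one H, bonded to two carbons — a secondary amine.
The molecule carries an N-methylamino group (-NHCH3), whose atoms satisfy every constraint of the query, so the pattern matches.

Yes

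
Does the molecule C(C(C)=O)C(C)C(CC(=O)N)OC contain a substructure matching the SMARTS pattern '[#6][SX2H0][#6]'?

The pattern [#6][SX2H0][#6] describes an aliphatic sulfur bridging two carbons with no H on the sulfur — a thioether.
The closest candidate here is a methoxy ether (-OCH3), but the bridging atom is O, not S. No other fragment satisfies the full query, so there is no match.

No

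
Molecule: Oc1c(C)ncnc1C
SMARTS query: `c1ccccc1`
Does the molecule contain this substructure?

No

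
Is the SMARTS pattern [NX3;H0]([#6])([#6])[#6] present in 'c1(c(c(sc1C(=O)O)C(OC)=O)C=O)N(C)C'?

Yes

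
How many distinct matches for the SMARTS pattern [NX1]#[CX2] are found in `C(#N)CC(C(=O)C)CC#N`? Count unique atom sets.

[NX1]#[CX2] is the SMARTS for a nitrile: a nitrogen triple-bonded to a two-connected carbon.
The molecule carries 2 separate instances of a nitrile (-C#N) meeting every constraint; each maps to a distinct set of atoms, giving 2 matches.

2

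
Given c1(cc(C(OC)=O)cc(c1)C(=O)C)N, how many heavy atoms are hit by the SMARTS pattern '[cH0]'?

3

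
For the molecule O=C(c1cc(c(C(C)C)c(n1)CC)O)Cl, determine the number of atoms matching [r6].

The query [r6] means: r6 matches atoms in a six-membered ring.
Check the 15 heavy atoms by environment: 1× n (aromatic, in 6-ring) → match; 5× c (aromatic, in 6-ring) → match; 6× C (acyclic) → no; 2× O (acyclic) → no; 1× Cl (acyclic) → no.
Summing the matching environments: 1 + 5 = 6 matching atoms.

6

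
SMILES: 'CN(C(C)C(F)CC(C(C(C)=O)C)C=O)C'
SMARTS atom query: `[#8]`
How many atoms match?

2

The query [#8] means: #8 matches any oxygen atom.
Check the 16 heavy atoms by environment: 12× C → no; 2× O → match; 1× N → no; 1× F → no.
That gives 2 matching atoms.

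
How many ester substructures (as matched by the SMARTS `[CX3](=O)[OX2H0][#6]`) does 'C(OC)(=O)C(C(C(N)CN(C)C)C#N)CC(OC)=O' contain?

2

[CX3](=O)[OX2H0][#6] is the SMARTS for an ester: a carbonyl carbon bonded to an oxygen that is itself bonded to carbon (no H on that O).
The molecule carries 2 separate instances of a methyl-ester group (-C(=O)OCH3) meeting every constraint; each maps to a distinct set of atoms, giving 2 matches.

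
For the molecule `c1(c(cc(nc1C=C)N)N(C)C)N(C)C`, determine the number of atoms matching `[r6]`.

6

The query [r6] means: r6 matches atoms in a six-membered ring.
Check the 15 heavy atoms by environment: 1× n (aromatic, in 6-ring) → match; 5× c (aromatic, in 6-ring) → match; 3× N (acyclic) → no; 6× C (acyclic) → no.
Summing the matching environments: 1 + 5 = 6 matching atoms.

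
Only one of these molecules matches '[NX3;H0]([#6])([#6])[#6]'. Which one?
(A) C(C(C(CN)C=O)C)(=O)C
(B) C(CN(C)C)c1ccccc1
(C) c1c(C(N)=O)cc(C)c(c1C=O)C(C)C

[NX3;H0]([#6])([#6])[#6] describes a trivalent nitrogen with no H, bonded to three carbons (a tertiary amine).
(A) has a primary amino group (-NH2) but the nitrogen has H2, not H0 with three carbons.
(B) contains a dimethylamino group (-N(CH3)2), which satisfies every atom and bond constraint.
(C) has a primary amide (-C(=O)NH2) but the amide nitrogen has H2 and only one carbon neighbour.
So the answer is (B).

B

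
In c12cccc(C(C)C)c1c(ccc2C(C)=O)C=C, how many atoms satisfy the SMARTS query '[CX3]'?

3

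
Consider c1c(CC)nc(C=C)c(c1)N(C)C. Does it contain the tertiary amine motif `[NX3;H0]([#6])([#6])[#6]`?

Yes

The pattern [NX3;H0]([#6])([#6])[#6] describes a trivalent nitrogen with no H, bonded to three carbons — a tertiary amine.
The molecule carries a dimethylamino group (-N(CH3)2), whose atoms satisfy every constraint of the query, so the pattern matches.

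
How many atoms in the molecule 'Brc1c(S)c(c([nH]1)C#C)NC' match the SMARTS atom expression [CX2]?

2

The query [CX2] means: C with X2: aliphatic carbon with exactly 2 total connections.
Check the 11 heavy atoms by environment: 1× n (aromatic, X3) → no; 4× c (aromatic, X3) → no; 1× Br (X1) → no; 1× N (X3) → no; 1× C (X4) → no; 1× S (X2) → no; 2× C (X2) → match.
That gives 2 matching atoms.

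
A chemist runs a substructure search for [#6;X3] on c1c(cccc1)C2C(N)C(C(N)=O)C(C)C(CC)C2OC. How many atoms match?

7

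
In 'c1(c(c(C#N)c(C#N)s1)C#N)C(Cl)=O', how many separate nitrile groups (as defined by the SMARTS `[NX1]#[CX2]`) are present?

3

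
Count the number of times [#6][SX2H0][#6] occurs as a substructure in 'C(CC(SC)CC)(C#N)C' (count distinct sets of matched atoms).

1

[#6][SX2H0][#6] is the SMARTS for a thioether: an aliphatic sulfur bridging two carbons with no H on the sulfur.
Exactly one fragment in the molecule meets all constraints, giving 1 match.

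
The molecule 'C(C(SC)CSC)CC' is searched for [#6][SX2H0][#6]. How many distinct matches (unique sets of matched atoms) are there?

[#6][SX2H0][#6] is the SMARTS for a thioether: an aliphatic sulfur bridging two carbons with no H on the sulfur.
The molecule carries 2 separate instances of a methylthio ether (-SCH3) meeting every constraint; each maps to a distinct set of atoms, giving 2 matches.

2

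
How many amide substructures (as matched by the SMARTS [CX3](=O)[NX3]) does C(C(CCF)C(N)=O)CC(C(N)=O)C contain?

2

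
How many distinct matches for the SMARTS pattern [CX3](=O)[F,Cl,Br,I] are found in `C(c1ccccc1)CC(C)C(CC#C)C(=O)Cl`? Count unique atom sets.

1

[CX3](=O)[F,Cl,Br,I] is the SMARTS for an acyl halide: a carbonyl carbon bonded to a halogen.
Exactly one fragment in the molecule meets all constraints, giving 1 match.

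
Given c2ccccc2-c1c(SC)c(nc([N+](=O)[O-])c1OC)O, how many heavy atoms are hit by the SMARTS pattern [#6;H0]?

6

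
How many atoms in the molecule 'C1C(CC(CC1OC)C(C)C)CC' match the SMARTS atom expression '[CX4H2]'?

4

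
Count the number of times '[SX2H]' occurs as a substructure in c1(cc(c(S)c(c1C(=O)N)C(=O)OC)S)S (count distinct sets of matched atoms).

3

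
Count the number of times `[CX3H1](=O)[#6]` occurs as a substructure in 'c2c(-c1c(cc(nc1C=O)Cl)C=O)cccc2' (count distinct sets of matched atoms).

[CX3H1](=O)[#6] is the SMARTS for an aldehyde: an sp2 carbon with one H, double-bonded to O and single-bonded to carbon.
The molecule carries 2 separate instances of an aldehyde (-CHO) meeting every constraint; each maps to a distinct set of atoms, giving 2 matches.

2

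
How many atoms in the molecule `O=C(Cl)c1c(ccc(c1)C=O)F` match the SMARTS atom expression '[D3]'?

4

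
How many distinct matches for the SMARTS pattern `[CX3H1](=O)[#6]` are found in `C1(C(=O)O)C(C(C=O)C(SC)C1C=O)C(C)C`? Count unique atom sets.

2

[CX3H1](=O)[#6] is the SMARTS for an aldehyde: an sp2 carbon with one H, double-bonded to O and single-bonded to carbon.
The molecule carries 2 separate instances of an aldehyde (-CHO) meeting every constraint; each maps to a distinct set of atoms, giving 2 matches.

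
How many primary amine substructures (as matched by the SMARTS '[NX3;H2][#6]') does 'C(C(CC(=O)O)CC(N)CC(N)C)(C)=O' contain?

2

[NX3;H2][#6] is the SMARTS for a primary amine: a trivalent nitrogen with two H attached to carbon.
The molecule carries 2 separate instances of a primary amino group (-NH2) meeting every constraint; each maps to a distinct set of atoms, giving 2 matches.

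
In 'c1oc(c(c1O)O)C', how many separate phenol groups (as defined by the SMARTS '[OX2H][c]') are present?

2

[OX2H][c] is the SMARTS for a phenol: a hydroxyl oxygen attached to an aromatic carbon.
The molecule carries 2 separate instances of a hydroxyl group (-OH) meeting every constraint; each maps to a distinct set of atoms, giving 2 matches.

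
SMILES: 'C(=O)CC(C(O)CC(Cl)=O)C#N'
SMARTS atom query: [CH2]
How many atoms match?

The query [CH2] means: aliphatic carbon with exactly two hydrogens.
Check the 12 heavy atoms by environment: 2× C (H2) → match; 3× C (H1) → no; 2× C (H0) → no; 1× N (H0) → no; 1× O (H1) → no; 2× O (H0) → no; 1× Cl (H0) → no.
That gives 2 matching atoms.

2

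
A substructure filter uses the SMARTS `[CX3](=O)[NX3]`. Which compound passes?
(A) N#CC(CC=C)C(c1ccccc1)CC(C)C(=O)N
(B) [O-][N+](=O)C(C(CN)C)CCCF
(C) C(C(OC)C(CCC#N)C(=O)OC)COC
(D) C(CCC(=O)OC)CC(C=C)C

A

[CX3](=O)[NX3] describes a carbonyl carbon bonded to a trivalent nitrogen (an amide).
(A) contains a primary amide (-C(=O)NH2), which satisfies every atom and bond constraint.
(B) has a primary amino group (-NH2) but the -NH2 is not attached to a carbonyl carbon.
(C) has a methyl-ester group (-C(=O)OCH3) but the carbonyl is bonded to O, not to an NX3 nitrogen.
(D) has a methyl-ester group (-C(=O)OCH3) but the carbonyl is bonded to O, not to an NX3 nitrogen.
So the answer is (A).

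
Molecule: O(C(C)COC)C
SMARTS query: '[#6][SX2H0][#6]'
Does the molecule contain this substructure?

No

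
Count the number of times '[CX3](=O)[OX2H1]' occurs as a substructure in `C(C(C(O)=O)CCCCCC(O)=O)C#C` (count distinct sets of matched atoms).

2

[CX3](=O)[OX2H1] is the SMARTS for a carboxylic acid: an sp2 carbon double-bonded to O and single-bonded to an -OH oxygen.
The molecule carries 2 separate instances of a carboxylic acid group (-C(=O)OH) meeting every constraint; each maps to a distinct set of atoms, giving 2 matches.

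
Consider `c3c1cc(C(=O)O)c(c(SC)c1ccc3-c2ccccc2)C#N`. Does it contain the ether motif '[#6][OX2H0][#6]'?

No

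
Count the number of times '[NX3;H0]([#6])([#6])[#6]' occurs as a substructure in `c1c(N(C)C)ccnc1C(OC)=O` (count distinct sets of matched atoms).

1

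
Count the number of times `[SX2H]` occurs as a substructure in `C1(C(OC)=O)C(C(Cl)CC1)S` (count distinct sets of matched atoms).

[SX2H] is the SMARTS for a thiol: an aliphatic sulfur with two connections, one being H.
Exactly one fragment in the molecule meets all constraints, giving 1 match.

1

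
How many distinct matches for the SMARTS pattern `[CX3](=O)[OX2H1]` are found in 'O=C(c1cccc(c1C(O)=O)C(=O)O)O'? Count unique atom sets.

[CX3](=O)[OX2H1] is the SMARTS for a carboxylic acid: an sp2 carbon double-bonded to O and single-bonded to an -OH oxygen.
The molecule carries 3 separate instances of a carboxylic acid group (-C(=O)OH) meeting every constraint; each maps to a distinct set of atoms, giving 3 matches.

3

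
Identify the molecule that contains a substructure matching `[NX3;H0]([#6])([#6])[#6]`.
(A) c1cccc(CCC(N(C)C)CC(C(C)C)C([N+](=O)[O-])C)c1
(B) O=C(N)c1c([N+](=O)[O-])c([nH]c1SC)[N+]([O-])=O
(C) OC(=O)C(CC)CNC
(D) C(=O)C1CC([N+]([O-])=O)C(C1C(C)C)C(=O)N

A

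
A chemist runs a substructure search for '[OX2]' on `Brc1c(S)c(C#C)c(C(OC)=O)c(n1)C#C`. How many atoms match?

1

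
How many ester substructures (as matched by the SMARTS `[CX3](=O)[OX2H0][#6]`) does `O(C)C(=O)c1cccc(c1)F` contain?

[CX3](=O)[OX2H0][#6] is the SMARTS for an ester: a carbonyl carbon bonded to an oxygen that is itself bonded to carbon (no H on that O).
Exactly one fragment in the molecule meets all constraints, giving 1 match.

1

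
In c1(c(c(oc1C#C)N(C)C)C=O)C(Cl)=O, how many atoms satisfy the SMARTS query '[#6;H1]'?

2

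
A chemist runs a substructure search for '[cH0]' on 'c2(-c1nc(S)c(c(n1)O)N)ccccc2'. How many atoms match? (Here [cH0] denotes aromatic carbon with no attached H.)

5

The query [cH0] means: aromatic carbon with no attached hydrogen (substituted or ring-fusion).
Check the 15 heavy atoms by environment: 2× n (aromatic, H0) → no; 5× c (aromatic, H0) → match; 5× c (aromatic, H1) → no; 1× O (H1) → no; 1× S (H1) → no; 1× N (H2) → no.
That gives 5 matching atoms.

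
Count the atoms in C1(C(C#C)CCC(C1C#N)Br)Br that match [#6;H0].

Check the 12 heavy atoms by environment: 5× C (H1) → no; 2× C (H2) → no; 2× Br (H0) → no; 2× C (H0) → match; 1× N (H0) → no.
That gives 2 matching atoms.

2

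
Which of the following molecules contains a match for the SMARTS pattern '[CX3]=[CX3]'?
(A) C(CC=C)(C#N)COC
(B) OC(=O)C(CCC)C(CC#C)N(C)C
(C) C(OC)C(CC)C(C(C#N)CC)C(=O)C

A

[CX3]=[CX3] describes a non-aromatic C=C double bond between two sp2 carbons (an alkene).
(A) contains a vinyl group (-CH=CH2), which satisfies every atom and bond constraint.
(B) has an ethynyl group (-C#CH) but the C-C bond is a triple bond, not a double bond.
(C) has an ethyl group (-CH2CH3) but its C-C bond is a single bond between CX4 carbons, not CX3=CX3.
So the answer is (A).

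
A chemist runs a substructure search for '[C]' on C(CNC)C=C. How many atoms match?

The query [C] means: uppercase C matches aliphatic (non-aromatic) carbon only.
Check the 6 heavy atoms by environment: 5× C → match; 1× N → no.
That gives 5 matching atoms.

5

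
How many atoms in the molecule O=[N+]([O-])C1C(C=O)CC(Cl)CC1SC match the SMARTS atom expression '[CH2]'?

The query [CH2] means: aliphatic carbon with exactly two hydrogens.
Check the 14 heavy atoms by environment: 5× C (H1) → no; 2× C (H2) → match; 1× N (charge +1, H0) → no; 1× O (charge -1, H0) → no; 2× O (H0) → no; 1× S (H0) → no; 1× C (H3) → no; 1× Cl (H0) → no.
That gives 2 matching atoms.

2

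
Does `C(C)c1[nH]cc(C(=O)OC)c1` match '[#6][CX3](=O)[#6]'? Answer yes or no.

No

The pattern [#6][CX3](=O)[#6] describes a carbonyl carbon (no H) flanked by two carbons — a ketone.
The closest candidate here is a methyl-ester group (-C(=O)OCH3), but one neighbour of the carbonyl carbon is O, not C. No other fragment satisfies the full query, so there is no match.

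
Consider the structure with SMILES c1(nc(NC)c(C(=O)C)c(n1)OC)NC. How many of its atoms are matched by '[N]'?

2

The query [N] means: uppercase N matches aliphatic (non-aromatic) nitrogen only.
Check the 15 heavy atoms by environment: 2× n (aromatic) → no; 4× c (aromatic) → no; 5× C → no; 2× O → no; 2× N → match.
That gives 2 matching atoms.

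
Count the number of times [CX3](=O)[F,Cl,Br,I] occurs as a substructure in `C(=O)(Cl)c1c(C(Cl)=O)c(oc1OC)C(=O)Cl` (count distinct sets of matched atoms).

[CX3](=O)[F,Cl,Br,I] is the SMARTS for an acyl halide: a carbonyl carbon bonded to a halogen.
The molecule carries 3 separate instances of an acyl chloride (-C(=O)Cl) meeting every constraint; each maps to a distinct set of atoms, giving 3 matches.

3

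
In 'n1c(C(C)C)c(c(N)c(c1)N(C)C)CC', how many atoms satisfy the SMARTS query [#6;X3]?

5

The query [#6;X3] means: any carbon (aromatic or not) with three total connections.
Check the 15 heavy atoms by environment: 1× n (aromatic, X2) → no; 5× c (aromatic, X3) → match; 2× N (X3) → no; 7× C (X4) → no.
That gives 5 matching atoms.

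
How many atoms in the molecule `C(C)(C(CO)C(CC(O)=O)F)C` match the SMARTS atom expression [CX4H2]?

The query [CX4H2] means: sp3 carbon (X4) with exactly two hydrogens.
Check the 12 heavy atoms by environment: 2× C (H2, X4) → match; 3× C (H1, X4) → no; 1× F (H0, X1) → no; 2× O (H1, X2) → no; 1× C (H0, X3) → no; 1× O (H0, X1) → no; 2× C (H3, X4) → no.
That gives 2 matching atoms.

2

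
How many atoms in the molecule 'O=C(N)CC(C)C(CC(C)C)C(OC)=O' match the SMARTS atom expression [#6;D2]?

Check the 15 heavy atoms by environment: 2× C (D2) → match; 5× C (D3) → no; 2× O (D1) → no; 1× O (D2) → no; 4× C (D1) → no; 1× N (D1) → no.
That gives 2 matching atoms.

2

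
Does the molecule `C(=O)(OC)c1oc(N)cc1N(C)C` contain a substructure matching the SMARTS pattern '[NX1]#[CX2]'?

The pattern [NX1]#[CX2] describes a nitrogen triple-bonded to a two-connected carbon — a nitrile.
The closest candidate here is a primary amino group (-NH2), but the nitrogen is NX3 (three connections), not NX1 triple-bonded. No other fragment satisfies the full query, so there is no match.

No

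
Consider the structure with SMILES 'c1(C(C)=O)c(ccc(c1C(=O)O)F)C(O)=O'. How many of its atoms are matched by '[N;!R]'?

The query [N;!R] means: aliphatic nitrogen not in a ring.
Check the 16 heavy atoms by environment: 6× c (aromatic, in 6-ring) → no; 1× F (acyclic) → no; 4× C (acyclic) → no; 5× O (acyclic) → no.
No environment satisfies the query, so 0 matching atoms.

0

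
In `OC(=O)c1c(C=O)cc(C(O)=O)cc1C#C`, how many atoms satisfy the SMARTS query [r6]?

The query [r6] means: r6 matches atoms in a six-membered ring.
Check the 16 heavy atoms by environment: 6× c (aromatic, in 6-ring) → match; 5× C (acyclic) → no; 5× O (acyclic) → no.
That gives 6 matching atoms.

6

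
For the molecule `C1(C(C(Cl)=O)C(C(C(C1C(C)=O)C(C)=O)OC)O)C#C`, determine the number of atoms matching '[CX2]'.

2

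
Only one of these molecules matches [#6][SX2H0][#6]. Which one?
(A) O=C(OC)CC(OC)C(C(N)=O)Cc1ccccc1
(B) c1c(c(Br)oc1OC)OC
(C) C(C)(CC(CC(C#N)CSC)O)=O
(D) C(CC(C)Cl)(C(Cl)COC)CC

C

[#6][SX2H0][#6] describes an aliphatic sulfur bridging two carbons with no H on the sulfur (a thioether).
(A) has a methoxy ether (-OCH3) but the bridging atom is O, not S.
(B) has a methoxy ether (-OCH3) but the bridging atom is O, not S.
(C) contains a methylthio ether (-SCH3), which satisfies every atom and bond constraint.
(D) has a methoxy ether (-OCH3) but the bridging atom is O, not S.
So the answer is (C).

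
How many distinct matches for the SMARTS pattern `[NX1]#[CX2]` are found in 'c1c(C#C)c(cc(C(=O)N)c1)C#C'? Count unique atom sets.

0

[NX1]#[CX2] is the SMARTS for a nitrile: a nitrogen triple-bonded to a two-connected carbon.
The molecule has a primary amide (-C(=O)NH2), but the nitrogen is NX3, not NX1; nothing else fits, so there are 0 matches.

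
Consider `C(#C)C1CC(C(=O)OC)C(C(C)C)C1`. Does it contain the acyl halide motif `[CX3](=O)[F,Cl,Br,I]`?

No

The pattern [CX3](=O)[F,Cl,Br,I] describes a carbonyl carbon bonded to a halogen — an acyl halide.
The closest candidate here is a methyl-ester group (-C(=O)OCH3), but the carbonyl is bonded to -O-C, not to a halogen. No other fragment satisfies the full query, so there is no match.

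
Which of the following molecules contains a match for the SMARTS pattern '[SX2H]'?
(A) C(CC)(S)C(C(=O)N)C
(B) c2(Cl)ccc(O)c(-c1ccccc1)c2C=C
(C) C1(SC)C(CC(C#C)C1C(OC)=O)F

A

[SX2H] describes an aliphatic sulfur with two connections, one being H (a thiol).
(A) contains a thiol (-SH), which satisfies every atom and bond constraint.
(B) has a hydroxyl group (-OH) but it is an -OH, not an -SH.
(C) has a methylthio ether (-SCH3) but the sulfur has H0 (bonded to two carbons), not H1.
So the answer is (A).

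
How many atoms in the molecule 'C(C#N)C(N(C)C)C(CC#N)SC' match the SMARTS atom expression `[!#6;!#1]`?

4

Check the 13 heavy atoms by environment: 9× C → no; 3× N → match; 1× S → match.
Summing the matching environments: 3 + 1 = 4 matching atoms.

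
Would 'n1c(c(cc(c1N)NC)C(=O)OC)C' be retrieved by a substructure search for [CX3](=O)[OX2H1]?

The pattern [CX3](=O)[OX2H1] describes an sp2 carbon double-bonded to O and single-bonded to an -OH oxygen — a carboxylic acid.
The closest candidate here is a methyl-ester group (-C(=O)OCH3), but the singly-bonded O has no H (OX2H0, not OX2H1). No other fragment satisfies the full query, so there is no match.

No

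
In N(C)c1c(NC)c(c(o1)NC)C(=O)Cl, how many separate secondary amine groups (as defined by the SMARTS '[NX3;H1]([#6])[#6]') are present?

3

[NX3;H1]([#6])[#6] is the SMARTS for a secondary amine: a trivalent nitrogen with one H, bonded to two carbons.
The molecule carries 3 separate instances of an N-methylamino group (-NHCH3) meeting every constraint; each maps to a distinct set of atoms, giving 3 matches.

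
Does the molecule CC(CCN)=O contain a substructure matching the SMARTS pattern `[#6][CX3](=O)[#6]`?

The pattern [#6][CX3](=O)[#6] describes a carbonyl carbon (no H) flanked by two carbons — a ketone.
The molecule carries an acetyl/ketone group (-C(=O)CH3), whose atoms satisfy every constraint of the query, so the pattern matches.

Yes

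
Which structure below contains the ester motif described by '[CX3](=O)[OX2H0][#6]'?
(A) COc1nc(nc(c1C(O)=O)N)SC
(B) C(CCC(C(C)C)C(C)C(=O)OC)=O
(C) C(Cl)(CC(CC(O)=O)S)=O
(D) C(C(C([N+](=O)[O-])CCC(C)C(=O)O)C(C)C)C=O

B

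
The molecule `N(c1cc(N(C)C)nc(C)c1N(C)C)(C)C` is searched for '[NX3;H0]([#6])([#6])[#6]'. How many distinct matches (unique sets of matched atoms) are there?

3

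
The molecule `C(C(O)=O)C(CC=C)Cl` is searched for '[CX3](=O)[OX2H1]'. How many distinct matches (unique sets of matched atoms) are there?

1

[CX3](=O)[OX2H1] is the SMARTS for a carboxylic acid: an sp2 carbon double-bonded to O and single-bonded to an -OH oxygen.
Exactly one fragment in the molecule meets all constraints, giving 1 match.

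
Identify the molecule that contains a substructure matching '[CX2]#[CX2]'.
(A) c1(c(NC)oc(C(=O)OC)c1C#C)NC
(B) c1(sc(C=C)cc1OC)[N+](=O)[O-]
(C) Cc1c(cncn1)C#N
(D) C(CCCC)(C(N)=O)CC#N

A

[CX2]#[CX2] describes a carbon-carbon triple bond (an alkyne).
(A) contains an ethynyl group (-C#CH), which satisfies every atom and bond constraint.
(B) has a vinyl group (-CH=CH2) but the C=C is a double bond; both carbons are CX3, not CX2.
(C) has a nitrile (-C#N) but the triple bond is C#N, not C#C.
(D) has a nitrile (-C#N) but the triple bond is C#N, not C#C.
So the answer is (A).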